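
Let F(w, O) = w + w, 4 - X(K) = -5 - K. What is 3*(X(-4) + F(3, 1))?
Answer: 33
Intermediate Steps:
X(K) = 9 + K (X(K) = 4 - (-5 - K) = 4 + (5 + K) = 9 + K)
F(w, O) = 2*w
3*(X(-4) + F(3, 1)) = 3*((9 - 4) + 2*3) = 3*(5 + 6) = 3*11 = 33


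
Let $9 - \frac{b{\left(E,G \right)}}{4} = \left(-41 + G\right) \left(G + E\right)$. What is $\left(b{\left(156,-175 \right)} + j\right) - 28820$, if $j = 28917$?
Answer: $-16283$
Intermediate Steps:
$b{\left(E,G \right)} = 36 - 4 \left(-41 + G\right) \left(E + G\right)$ ($b{\left(E,G \right)} = 36 - 4 \left(-41 + G\right) \left(G + E\right) = 36 - 4 \left(-41 + G\right) \left(E + G\right)$)
$\left(b{\left(156,-175 \right)} + j\right) - 28820 = \left(\left(36 - 4 \left(-175\right)^{2} + 164 \cdot 156 + 164 \left(-175\right) - 624 \left(-175\right)\right) + 28917\right) - 28820 = \left(\left(36 - 122500 + 25584 - 28700 + 109200\right) + 28917\right) - 28820 = \left(-16380 + 28917\right) - 28820 = 12537 - 28820 = -16283$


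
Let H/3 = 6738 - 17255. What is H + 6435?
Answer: -25116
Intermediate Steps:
H = -31551 (H = 3*(6738 - 17255) = 3*(-10517) = -31551)
H + 6435 = -31551 + 6435 = -25116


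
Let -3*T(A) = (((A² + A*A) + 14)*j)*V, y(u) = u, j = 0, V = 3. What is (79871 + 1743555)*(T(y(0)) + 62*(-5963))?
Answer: -674131532756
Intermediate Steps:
T(A) = 0 (T(A) = -((A² + A*A) + 14)*0*3/3 = -((A² + A²) + 14)*0*3/3 = -(2*A² + 14)*0*3/3 = -(14 + 2*A²)*0*3/3 = -0*3 = -⅓*0 = 0)
(79871 + 1743555)*(T(y(0)) + 62*(-5963)) = (79871 + 1743555)*(0 + 62*(-5963)) = 1823426*(0 - 369706) = 1823426*(-369706) = -674131532756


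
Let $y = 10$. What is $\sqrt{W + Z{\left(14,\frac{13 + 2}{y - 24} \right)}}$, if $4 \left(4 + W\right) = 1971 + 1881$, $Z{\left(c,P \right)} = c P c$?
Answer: $\sqrt{749} \approx 27.368$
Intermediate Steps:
$Z{\left(c,P \right)} = P c^{2}$ ($Z{\left(c,P \right)} = P c c = P c^{2}$)
$W = 959$ ($W = -4 + \frac{1971 + 1881}{4} = -4 + \frac{1}{4} \cdot 3852 = -4 + 963 = 959$)
$\sqrt{W + Z{\left(14,\frac{13 + 2}{y - 24} \right)}} = \sqrt{959 + \frac{13 + 2}{10 - 24} \cdot 14^{2}} = \sqrt{959 + \frac{15}{-14} \cdot 196} = \sqrt{959 + 15 \left(- \frac{1}{14}\right) 196} = \sqrt{959 - 210} = \sqrt{749}$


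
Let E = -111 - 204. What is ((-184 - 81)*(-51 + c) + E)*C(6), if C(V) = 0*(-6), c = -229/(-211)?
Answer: 0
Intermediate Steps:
c = 229/211 (c = -229*(-1/211) = 229/211 ≈ 1.0853)
E = -315
C(V) = 0
((-184 - 81)*(-51 + c) + E)*C(6) = ((-184 - 81)*(-51 + 229/211) - 315)*0 = (-265*(-10532/211) - 315)*0 = (2790980/211 - 315)*0 = (2724515/211)*0 = 0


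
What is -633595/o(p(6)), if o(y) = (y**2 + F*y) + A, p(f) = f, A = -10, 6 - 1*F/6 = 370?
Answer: 633595/13078 ≈ 48.447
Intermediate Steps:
F = -2184 (F = 36 - 6*370 = 36 - 2220 = -2184)
o(y) = -10 + y**2 - 2184*y (o(y) = (y**2 - 2184*y) - 10 = -10 + y**2 - 2184*y)
-633595/o(p(6)) = -633595/(-10 + 6**2 - 2184*6) = -633595/(-10 + 36 - 13104) = -633595/(-13078) = -633595*(-1/13078) = 633595/13078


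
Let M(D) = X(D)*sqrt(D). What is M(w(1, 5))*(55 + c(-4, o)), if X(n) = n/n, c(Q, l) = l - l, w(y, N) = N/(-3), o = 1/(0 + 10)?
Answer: 55*I*sqrt(15)/3 ≈ 71.005*I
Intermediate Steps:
o = 1/10 ≈ 0.10000
w(y, N) = -N/3 (w(y, N) = N*(-1/3) = -N/3)
c(Q, l) = 0
X(n) = 1
M(D) = sqrt(D) (M(D) = 1*sqrt(D) = sqrt(D))
M(w(1, 5))*(55 + c(-4, o)) = sqrt(-1/3*5)*(55 + 0) = sqrt(-5/3)*55 = (I*sqrt(15)/3)*55 = 55*I*sqrt(15)/3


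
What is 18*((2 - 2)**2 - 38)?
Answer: -684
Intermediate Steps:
18*((2 - 2)**2 - 38) = 18*(0**2 - 38) = 18*(0 - 38) = 18*(-38) = -684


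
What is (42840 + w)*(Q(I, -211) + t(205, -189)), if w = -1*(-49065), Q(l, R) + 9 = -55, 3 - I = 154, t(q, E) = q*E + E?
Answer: -3584111190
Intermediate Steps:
t(q, E) = E + E*q (t(q, E) = E*q + E = E + E*q)
I = -151 (I = 3 - 1*154 = 3 - 154 = -151)
Q(l, R) = -64 (Q(l, R) = -9 - 55 = -64)
w = 49065
(42840 + w)*(Q(I, -211) + t(205, -189)) = (42840 + 49065)*(-64 - 189*(1 + 205)) = 91905*(-64 - 189*206) = 91905*(-64 - 38934) = 91905*(-38998) = -3584111190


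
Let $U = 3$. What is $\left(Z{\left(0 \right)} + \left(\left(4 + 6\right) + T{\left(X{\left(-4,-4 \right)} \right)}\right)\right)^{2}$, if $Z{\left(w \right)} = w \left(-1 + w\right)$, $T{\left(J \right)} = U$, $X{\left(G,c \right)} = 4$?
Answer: $169$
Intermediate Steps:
$T{\left(J \right)} = 3$
$\left(Z{\left(0 \right)} + \left(\left(4 + 6\right) + T{\left(X{\left(-4,-4 \right)} \right)}\right)\right)^{2} = \left(0 \left(-1 + 0\right) + \left(\left(4 + 6\right) + 3\right)\right)^{2} = \left(0 \left(-1\right) + \left(10 + 3\right)\right)^{2} = \left(0 + 13\right)^{2} = 13^{2} = 169$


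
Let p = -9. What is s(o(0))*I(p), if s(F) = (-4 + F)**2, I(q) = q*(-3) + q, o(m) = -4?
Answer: 1152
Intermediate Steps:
I(q) = -2*q (I(q) = -3*q + q = -2*q)
s(o(0))*I(p) = (-4 - 4)**2*(-2*(-9)) = (-8)**2*18 = 64*18 = 1152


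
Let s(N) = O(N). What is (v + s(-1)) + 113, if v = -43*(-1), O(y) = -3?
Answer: 153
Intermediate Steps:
s(N) = -3
v = 43
(v + s(-1)) + 113 = (43 - 3) + 113 = 40 + 113 = 153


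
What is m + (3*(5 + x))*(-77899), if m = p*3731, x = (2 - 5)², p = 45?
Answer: -3103863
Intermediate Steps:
x = 9 (x = (-3)² = 9)
m = 167895 (m = 45*3731 = 167895)
m + (3*(5 + x))*(-77899) = 167895 + (3*(5 + 9))*(-77899) = 167895 + (3*14)*(-77899) = 167895 + 42*(-77899) = 167895 - 3271758 = -3103863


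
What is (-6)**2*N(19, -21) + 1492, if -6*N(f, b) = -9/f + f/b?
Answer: 199536/133 ≈ 1500.3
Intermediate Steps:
N(f, b) = 3/(2*f) - f/(6*b) (N(f, b) = -(-9/f + f/b)/6 = 3/(2*f) - f/(6*b))
(-6)**2*N(19, -21) + 1492 = (-6)**2*((3/2)/19 - 1/6*19/(-21)) + 1492 = 36*((3/2)*(1/19) - 1/6*19*(-1/21)) + 1492 = 36*(3/38 + 19/126) + 1492 = 36*(275/1197) + 1492 = 1100/133 + 1492 = 199536/133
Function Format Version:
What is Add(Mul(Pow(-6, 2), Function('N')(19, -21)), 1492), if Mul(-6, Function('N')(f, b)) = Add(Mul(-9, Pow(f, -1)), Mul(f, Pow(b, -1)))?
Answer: Rational(199536, 133) ≈ 1500.3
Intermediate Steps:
Function('N')(f, b) = Add(Mul(Rational(3, 2), Pow(f, -1)), Mul(Rational(-1, 6), f, Pow(b, -1))) (Function('N')(f, b) = Mul(Rational(-1, 6), Add(Mul(-9, Pow(f, -1)), Mul(f, Pow(b, -1)))) = Add(Mul(Rational(3, 2), Pow(f, -1)), Mul(Rational(-1, 6), f, Pow(b, -1))))
Add(Mul(Pow(-6, 2), Function('N')(19, -21)), 1492) = Add(Mul(Pow(-6, 2), Add(Mul(Rational(3, 2), Pow(19, -1)), Mul(Rational(-1, 6), 19, Pow(-21, -1)))), 1492) = Add(Mul(36, Add(Mul(Rational(3, 2), Rational(1, 19)), Mul(Rational(-1, 6), 19, Rational(-1, 21)))), 1492) = Add(Mul(36, Add(Rational(3, 38), Rational(19, 126))), 1492) = Add(Mul(36, Rational(275, 1197)), 1492) = Add(Rational(1100, 133), 1492) = Rational(199536, 133)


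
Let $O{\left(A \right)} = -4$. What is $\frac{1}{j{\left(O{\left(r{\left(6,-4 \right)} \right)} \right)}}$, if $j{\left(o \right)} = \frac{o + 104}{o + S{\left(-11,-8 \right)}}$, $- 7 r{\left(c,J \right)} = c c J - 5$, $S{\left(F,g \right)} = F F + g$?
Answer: $\frac{109}{100} \approx 1.09$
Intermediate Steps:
$S{\left(F,g \right)} = g + F^{2}$ ($S{\left(F,g \right)} = F^{2} + g = g + F^{2}$)
$r{\left(c,J \right)} = \frac{5}{7} - \frac{J c^{2}}{7}$ ($r{\left(c,J \right)} = - \frac{c c J - 5}{7} = - \frac{c^{2} J - 5}{7} = - \frac{J c^{2} - 5}{7} = - \frac{-5 + J c^{2}}{7} = \frac{5}{7} - \frac{J c^{2}}{7}$)
$j{\left(o \right)} = \frac{104 + o}{113 + o}$ ($j{\left(o \right)} = \frac{o + 104}{o - \left(8 - \left(-11\right)^{2}\right)} = \frac{104 + o}{o + \left(-8 + 121\right)} = \frac{104 + o}{o + 113} = \frac{104 + o}{113 + o}$)
$\frac{1}{j{\left(O{\left(r{\left(6,-4 \right)} \right)} \right)}} = \frac{1}{\frac{1}{113 - 4} \left(104 - 4\right)} = \frac{1}{\frac{1}{109} \cdot 100} = \frac{1}{\frac{100}{109}} = \frac{109}{100}$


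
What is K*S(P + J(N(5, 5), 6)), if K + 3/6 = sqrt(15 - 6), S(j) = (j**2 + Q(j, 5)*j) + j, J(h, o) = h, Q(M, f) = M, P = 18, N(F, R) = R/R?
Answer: 3705/2 ≈ 1852.5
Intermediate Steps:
N(F, R) = 1
S(j) = j + 2*j**2 (S(j) = (j**2 + j*j) + j = (j**2 + j**2) + j = 2*j**2 + j = j + 2*j**2)
K = 5/2 (K = -1/2 + sqrt(15 - 6) = -1/2 + sqrt(9) = -1/2 + 3 = 5/2 ≈ 2.5000)
K*S(P + J(N(5, 5), 6)) = 5*((18 + 1)*(1 + 2*(18 + 1)))/2 = 5*(19*(1 + 2*19))/2 = 5*(19*(1 + 38))/2 = 5*(19*39)/2 = (5/2)*741 = 3705/2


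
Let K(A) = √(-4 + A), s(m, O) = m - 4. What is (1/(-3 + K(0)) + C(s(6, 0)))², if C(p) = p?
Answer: 525/169 - 92*I/169 ≈ 3.1065 - 0.54438*I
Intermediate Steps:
s(m, O) = -4 + m
(1/(-3 + K(0)) + C(s(6, 0)))² = (1/(-3 + √(-4 + 0)) + (-4 + 6))² = (1/(-3 + √(-4)) + 2)² = (1/(-3 + 2*I) + 2)² = ((-3 - 2*I)/13 + 2)² = (2 + (-3 - 2*I)/13)²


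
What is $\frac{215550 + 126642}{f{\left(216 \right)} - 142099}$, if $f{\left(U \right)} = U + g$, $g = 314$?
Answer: $- \frac{342192}{141569} \approx -2.4171$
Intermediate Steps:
$f{\left(U \right)} = 314 + U$ ($f{\left(U \right)} = U + 314 = 314 + U$)
$\frac{215550 + 126642}{f{\left(216 \right)} - 142099} = \frac{215550 + 126642}{\left(314 + 216\right) - 142099} = \frac{342192}{530 - 142099} = \frac{342192}{-141569} = 342192 \left(- \frac{1}{141569}\right) = - \frac{342192}{141569}$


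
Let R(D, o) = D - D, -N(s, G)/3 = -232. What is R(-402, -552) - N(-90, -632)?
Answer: -696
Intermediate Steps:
N(s, G) = 696 (N(s, G) = -3*(-232) = 696)
R(D, o) = 0
R(-402, -552) - N(-90, -632) = 0 - 1*696 = 0 - 696 = -696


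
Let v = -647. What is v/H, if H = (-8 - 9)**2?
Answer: -647/289 ≈ -2.2388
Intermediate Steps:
H = 289 (H = (-17)**2 = 289)
v/H = -647/289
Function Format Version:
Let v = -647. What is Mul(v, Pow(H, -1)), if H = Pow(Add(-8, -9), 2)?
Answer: Rational(-647, 289) ≈ -2.2388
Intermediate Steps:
H = 289 (H = Pow(-17, 2) = 289)
Mul(v, Pow(H, -1)) = Mul(-647, Pow(289, -1)) = Mul(-647, Rational(1, 289)) = Rational(-647, 289)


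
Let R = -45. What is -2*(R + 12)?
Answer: 66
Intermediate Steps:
-2*(R + 12) = -2*(-45 + 12) = -2*(-33) = 66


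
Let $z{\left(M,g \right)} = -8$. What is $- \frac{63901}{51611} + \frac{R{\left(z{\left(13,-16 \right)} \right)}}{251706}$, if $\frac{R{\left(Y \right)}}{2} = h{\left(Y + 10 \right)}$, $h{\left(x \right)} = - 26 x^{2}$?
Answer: $- \frac{88434067}{71378013} \approx -1.239$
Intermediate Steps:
$R{\left(Y \right)} = - 52 \left(10 + Y\right)^{2}$ ($R{\left(Y \right)} = 2 \left(- 26 \left(Y + 10\right)^{2}\right) = 2 \left(- 26 \left(10 + Y\right)^{2}\right) = - 52 \left(10 + Y\right)^{2}$)
$- \frac{63901}{51611} + \frac{R{\left(z{\left(13,-16 \right)} \right)}}{251706} = - \frac{63901}{51611} + \frac{\left(-52\right) \left(10 - 8\right)^{2}}{251706} = \left(-63901\right) \frac{1}{51611} + - 52 \cdot 2^{2} \cdot \frac{1}{251706} = - \frac{63901}{51611} + \left(-52\right) 4 \cdot \frac{1}{251706} = - \frac{63901}{51611} - \frac{8}{9681} = - \frac{88434067}{71378013}$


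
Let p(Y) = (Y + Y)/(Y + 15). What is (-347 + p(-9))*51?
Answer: -17850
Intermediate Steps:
p(Y) = 2*Y/(15 + Y) (p(Y) = (2*Y)/(15 + Y) = 2*Y/(15 + Y))
(-347 + p(-9))*51 = (-347 + 2*(-9)/(15 - 9))*51 = (-347 + 2*(-9)/6)*51 = (-347 + 2*(-9)*(1/6))*51 = (-347 - 3)*51 = -350*51 = -17850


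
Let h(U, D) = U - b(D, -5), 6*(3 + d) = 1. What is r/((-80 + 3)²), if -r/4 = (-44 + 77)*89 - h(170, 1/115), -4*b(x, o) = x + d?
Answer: -1091267/584430 ≈ -1.8672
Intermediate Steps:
d = -17/6 (d = -3 + (⅙)*1 = -3 + ⅙ = -17/6 ≈ -2.8333)
b(x, o) = 17/24 - x/4 (b(x, o) = -(x - 17/6)/4 = -(-17/6 + x)/4 = 17/24 - x/4)
h(U, D) = -17/24 + U + D/4 (h(U, D) = U - (17/24 - D/4) = U + (-17/24 + D/4) = -17/24 + U + D/4)
r = -7638869/690 (r = -4*((-44 + 77)*89 - (-17/24 + 170 + (¼)/115)) = -4*(33*89 - (-17/24 + 170 + (¼)*(1/115))) = -4*(2937 - (-17/24 + 170 + 1/460)) = -4*(2937 - 1*467251/2760) = -4*(2937 - 467251/2760) = -4*7638869/2760 = -7638869/690 ≈ -11071.)
r/((-80 + 3)²) = -7638869/(690*(-80 + 3)²) = -7638869/(690*((-77)²)) = -7638869/690/5929 = -7638869/690*1/5929 = -1091267/584430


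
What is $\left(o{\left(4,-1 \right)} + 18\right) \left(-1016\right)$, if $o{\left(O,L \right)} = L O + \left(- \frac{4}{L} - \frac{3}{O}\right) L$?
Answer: $-10922$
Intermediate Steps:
$o{\left(O,L \right)} = L O + L \left(- \frac{4}{L} - \frac{3}{O}\right)$
$\left(o{\left(4,-1 \right)} + 18\right) \left(-1016\right) = \left(\left(-4 - 4 - - \frac{3}{4}\right) + 18\right) \left(-1016\right) = \left(\left(-4 - 4 - \left(-3\right) \frac{1}{4}\right) + 18\right) \left(-1016\right) = \left(\left(-4 - 4 + \frac{3}{4}\right) + 18\right) \left(-1016\right) = \left(- \frac{29}{4} + 18\right) \left(-1016\right) = \frac{43}{4} \left(-1016\right) = -10922$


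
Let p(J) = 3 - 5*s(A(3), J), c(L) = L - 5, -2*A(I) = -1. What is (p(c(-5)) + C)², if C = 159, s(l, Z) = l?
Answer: 101761/4 ≈ 25440.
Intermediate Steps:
A(I) = ½ (A(I) = -½*(-1) = ½)
c(L) = -5 + L
p(J) = ½ (p(J) = 3 - 5*½ = 3 - 5/2 = ½)
(p(c(-5)) + C)² = (½ + 159)² = (319/2)² = 101761/4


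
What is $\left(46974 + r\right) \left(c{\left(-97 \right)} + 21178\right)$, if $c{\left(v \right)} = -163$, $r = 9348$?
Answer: $1183606830$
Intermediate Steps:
$\left(46974 + r\right) \left(c{\left(-97 \right)} + 21178\right) = \left(46974 + 9348\right) \left(-163 + 21178\right) = 56322 \cdot 21015 = 1183606830$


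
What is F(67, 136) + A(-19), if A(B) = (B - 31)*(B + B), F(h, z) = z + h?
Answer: 2103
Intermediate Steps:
F(h, z) = h + z
A(B) = 2*B*(-31 + B) (A(B) = (-31 + B)*(2*B) = 2*B*(-31 + B))
F(67, 136) + A(-19) = (67 + 136) + 2*(-19)*(-31 - 19) = 203 + 2*(-19)*(-50) = 203 + 1900 = 2103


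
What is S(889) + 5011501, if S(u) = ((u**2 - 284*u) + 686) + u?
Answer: 5550921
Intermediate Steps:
S(u) = 686 + u**2 - 283*u (S(u) = (686 + u**2 - 284*u) + u = 686 + u**2 - 283*u)
S(889) + 5011501 = (686 + 889**2 - 283*889) + 5011501 = (686 + 790321 - 251587) + 5011501 = 539420 + 5011501 = 5550921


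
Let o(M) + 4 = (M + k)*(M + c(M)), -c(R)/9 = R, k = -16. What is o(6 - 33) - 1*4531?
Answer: -13823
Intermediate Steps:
c(R) = -9*R
o(M) = -4 - 8*M*(-16 + M) (o(M) = -4 + (M - 16)*(M - 9*M) = -4 + (-16 + M)*(-8*M) = -4 - 8*M*(-16 + M))
o(6 - 33) - 1*4531 = (-4 - 8*(6 - 33)² + 128*(6 - 33)) - 1*4531 = (-4 - 8*(-27)² + 128*(-27)) - 4531 = (-4 - 8*729 - 3456) - 4531 = (-4 - 5832 - 3456) - 4531 = -9292 - 4531 = -13823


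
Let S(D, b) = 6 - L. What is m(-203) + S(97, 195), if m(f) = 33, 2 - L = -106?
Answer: -69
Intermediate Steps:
L = 108 (L = 2 - 1*(-106) = 2 + 106 = 108)
S(D, b) = -102 (S(D, b) = 6 - 1*108 = 6 - 108 = -102)
m(-203) + S(97, 195) = 33 - 102 = -69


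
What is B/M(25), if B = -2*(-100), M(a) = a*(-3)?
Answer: -8/3 ≈ -2.6667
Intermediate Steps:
M(a) = -3*a
B = 200
B/M(25) = 200/((-3*25)) = 200/(-75) = 200*(-1/75) = -8/3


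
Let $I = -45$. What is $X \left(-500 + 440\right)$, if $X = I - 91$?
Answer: $8160$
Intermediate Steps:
$X = -136$ ($X = -45 - 91 = -136$)
$X \left(-500 + 440\right) = - 136 \left(-500 + 440\right) = \left(-136\right) \left(-60\right) = 8160$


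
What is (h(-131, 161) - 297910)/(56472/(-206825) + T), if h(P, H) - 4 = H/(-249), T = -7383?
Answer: 807474789625/20012332437 ≈ 40.349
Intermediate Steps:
h(P, H) = 4 - H/249 (h(P, H) = 4 + H/(-249) = 4 + H*(-1/249) = 4 - H/249)
(h(-131, 161) - 297910)/(56472/(-206825) + T) = ((4 - 1/249*161) - 297910)/(56472/(-206825) - 7383) = ((4 - 161/249) - 297910)/(56472*(-1/206825) - 7383) = (835/249 - 297910)/(-56472/206825 - 7383) = -74178755/(249*(-1527045447/206825)) = -74178755/249*(-206825/1527045447) = 807474789625/20012332437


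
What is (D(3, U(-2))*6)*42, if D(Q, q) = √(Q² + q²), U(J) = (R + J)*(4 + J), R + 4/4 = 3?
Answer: 756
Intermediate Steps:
R = 2 (R = -1 + 3 = 2)
U(J) = (2 + J)*(4 + J)
(D(3, U(-2))*6)*42 = (√(3² + (8 + (-2)² + 6*(-2))²)*6)*42 = (√(9 + (8 + 4 - 12)²)*6)*42 = (√(9 + 0²)*6)*42 = (√(9 + 0)*6)*42 = (√9*6)*42 = (3*6)*42 = 18*42 = 756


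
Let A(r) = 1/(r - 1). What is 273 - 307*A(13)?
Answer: 2969/12 ≈ 247.42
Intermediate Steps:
A(r) = 1/(-1 + r)
273 - 307*A(13) = 273 - 307/(-1 + 13) = 273 - 307/12 = 2969/12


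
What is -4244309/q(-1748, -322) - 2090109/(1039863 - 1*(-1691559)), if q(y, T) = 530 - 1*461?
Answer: -3864381064973/62822706 ≈ -61513.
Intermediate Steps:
q(y, T) = 69 (q(y, T) = 530 - 461 = 69)
-4244309/q(-1748, -322) - 2090109/(1039863 - 1*(-1691559)) = -4244309/69 - 2090109/(1039863 - 1*(-1691559)) = -4244309*1/69 - 2090109/(1039863 + 1691559) = -4244309/69 - 2090109/2731422 = -4244309/69 - 2090109*1/2731422 = -4244309/69 - 696703/910474 = -3864381064973/62822706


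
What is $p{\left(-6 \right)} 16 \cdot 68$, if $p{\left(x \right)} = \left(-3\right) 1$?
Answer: $-3264$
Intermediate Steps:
$p{\left(x \right)} = -3$
$p{\left(-6 \right)} 16 \cdot 68 = \left(-3\right) 16 \cdot 68 = \left(-48\right) 68 = -3264$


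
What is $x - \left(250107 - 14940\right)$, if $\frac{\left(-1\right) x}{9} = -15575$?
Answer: $-94992$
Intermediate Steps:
$x = 140175$ ($x = \left(-9\right) \left(-15575\right) = 140175$)
$x - \left(250107 - 14940\right) = 140175 - \left(250107 - 14940\right) = 140175 - 235167 = -94992$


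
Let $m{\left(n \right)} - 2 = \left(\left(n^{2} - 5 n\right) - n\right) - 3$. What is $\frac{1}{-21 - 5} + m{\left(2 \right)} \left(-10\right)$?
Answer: $\frac{2339}{26} \approx 89.962$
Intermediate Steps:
$m{\left(n \right)} = -1 + n^{2} - 6 n$ ($m{\left(n \right)} = 2 - \left(3 - n^{2} + 6 n\right) = -1 + n^{2} - 6 n$)
$\frac{1}{-21 - 5} + m{\left(2 \right)} \left(-10\right) = \frac{1}{-21 - 5} + \left(-1 + 2^{2} - 12\right) \left(-10\right) = \frac{1}{-26} + \left(-1 + 4 - 12\right) \left(-10\right) = - \frac{1}{26} - -90 = - \frac{1}{26} + 90 = \frac{2339}{26}$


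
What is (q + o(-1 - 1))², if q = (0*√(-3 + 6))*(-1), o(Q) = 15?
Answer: 225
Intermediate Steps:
q = 0 (q = (0*√3)*(-1) = 0*(-1) = 0)
(q + o(-1 - 1))² = (0 + 15)² = 15² = 225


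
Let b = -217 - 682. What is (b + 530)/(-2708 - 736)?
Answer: 3/28 ≈ 0.10714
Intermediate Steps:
b = -899
(b + 530)/(-2708 - 736) = (-899 + 530)/(-2708 - 736) = -369/(-3444) = -369*(-1/3444) = 3/28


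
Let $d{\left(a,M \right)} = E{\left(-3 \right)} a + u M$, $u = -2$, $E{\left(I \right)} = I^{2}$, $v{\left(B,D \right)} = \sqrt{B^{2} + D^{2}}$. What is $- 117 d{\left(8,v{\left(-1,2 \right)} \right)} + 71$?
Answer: $-8353 + 234 \sqrt{5} \approx -7829.8$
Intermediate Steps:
$d{\left(a,M \right)} = - 2 M + 9 a$ ($d{\left(a,M \right)} = \left(-3\right)^{2} a - 2 M = 9 a - 2 M = - 2 M + 9 a$)
$- 117 d{\left(8,v{\left(-1,2 \right)} \right)} + 71 = - 117 \left(- 2 \sqrt{\left(-1\right)^{2} + 2^{2}} + 9 \cdot 8\right) + 71 = - 117 \left(- 2 \sqrt{1 + 4} + 72\right) + 71 = - 117 \left(- 2 \sqrt{5} + 72\right) + 71 = - 117 \left(72 - 2 \sqrt{5}\right) + 71 = \left(-8424 + 234 \sqrt{5}\right) + 71 = -8353 + 234 \sqrt{5}$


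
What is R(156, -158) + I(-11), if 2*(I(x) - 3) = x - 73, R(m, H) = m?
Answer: 117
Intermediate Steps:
I(x) = -67/2 + x/2 (I(x) = 3 + (x - 73)/2 = 3 + (-73 + x)/2 = 3 + (-73/2 + x/2) = -67/2 + x/2)
R(156, -158) + I(-11) = 156 + (-67/2 + (½)*(-11)) = 156 + (-67/2 - 11/2) = 156 - 39 = 117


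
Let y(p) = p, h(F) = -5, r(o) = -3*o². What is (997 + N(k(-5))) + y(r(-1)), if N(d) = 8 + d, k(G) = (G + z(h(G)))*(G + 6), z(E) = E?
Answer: 992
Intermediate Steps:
k(G) = (-5 + G)*(6 + G) (k(G) = (G - 5)*(G + 6) = (-5 + G)*(6 + G))
(997 + N(k(-5))) + y(r(-1)) = (997 + (8 + (-30 - 5 + (-5)²))) - 3*(-1)² = (997 + (8 + (-30 - 5 + 25))) - 3*1 = (997 + (8 - 10)) - 3 = (997 - 2) - 3 = 995 - 3 = 992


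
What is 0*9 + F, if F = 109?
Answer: 109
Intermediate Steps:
0*9 + F = 0*9 + 109 = 0 + 109 = 109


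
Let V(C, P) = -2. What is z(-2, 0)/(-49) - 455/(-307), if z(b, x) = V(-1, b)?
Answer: 22909/15043 ≈ 1.5229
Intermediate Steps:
z(b, x) = -2
z(-2, 0)/(-49) - 455/(-307) = -2/(-49) - 455/(-307) = -2*(-1/49) - 455*(-1/307) = 2/49 + 455/307 = 22909/15043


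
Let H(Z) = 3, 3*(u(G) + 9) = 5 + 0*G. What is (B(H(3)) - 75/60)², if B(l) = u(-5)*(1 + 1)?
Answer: 36481/144 ≈ 253.34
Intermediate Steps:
u(G) = -22/3 (u(G) = -9 + (5 + 0*G)/3 = -9 + (5 + 0)/3 = -9 + (⅓)*5 = -9 + 5/3 = -22/3)
B(l) = -44/3 (B(l) = -22*(1 + 1)/3 = -22/3*2 = -44/3)
(B(H(3)) - 75/60)² = (-44/3 - 75/60)² = (-44/3 - 75*1/60)² = (-44/3 - 5/4)² = (-191/12)² = 36481/144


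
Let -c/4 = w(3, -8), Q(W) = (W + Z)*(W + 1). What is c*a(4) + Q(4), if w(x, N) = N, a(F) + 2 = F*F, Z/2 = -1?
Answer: 458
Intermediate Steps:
Z = -2 (Z = 2*(-1) = -2)
a(F) = -2 + F² (a(F) = -2 + F*F = -2 + F²)
Q(W) = (1 + W)*(-2 + W) (Q(W) = (W - 2)*(W + 1) = (-2 + W)*(1 + W) = (1 + W)*(-2 + W))
c = 32 (c = -4*(-8) = 32)
c*a(4) + Q(4) = 32*(-2 + 4²) + (-2 + 4² - 1*4) = 32*(-2 + 16) + (-2 + 16 - 4) = 32*14 + 10 = 448 + 10 = 458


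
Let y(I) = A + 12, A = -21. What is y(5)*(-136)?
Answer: 1224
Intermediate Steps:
y(I) = -9 (y(I) = -21 + 12 = -9)
y(5)*(-136) = -9*(-136) = 1224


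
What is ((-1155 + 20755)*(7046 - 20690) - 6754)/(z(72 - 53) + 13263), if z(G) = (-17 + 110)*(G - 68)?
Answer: -133714577/4353 ≈ -30718.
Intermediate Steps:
z(G) = -6324 + 93*G (z(G) = 93*(-68 + G) = -6324 + 93*G)
((-1155 + 20755)*(7046 - 20690) - 6754)/(z(72 - 53) + 13263) = ((-1155 + 20755)*(7046 - 20690) - 6754)/((-6324 + 93*(72 - 53)) + 13263) = (19600*(-13644) - 6754)/((-6324 + 93*19) + 13263) = (-267422400 - 6754)/((-6324 + 1767) + 13263) = -267429154/(-4557 + 13263) = -267429154/8706 = -267429154*1/8706 = -133714577/4353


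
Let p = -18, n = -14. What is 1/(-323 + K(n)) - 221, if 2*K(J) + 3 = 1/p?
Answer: -2581979/11683 ≈ -221.00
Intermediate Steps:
K(J) = -55/36 (K(J) = -3/2 + (½)/(-18) = -3/2 + (½)*(-1/18) = -3/2 - 1/36 = -55/36)
1/(-323 + K(n)) - 221 = 1/(-323 - 55/36) - 221 = 1/(-11683/36) - 221 = -36/11683 - 221 = -2581979/11683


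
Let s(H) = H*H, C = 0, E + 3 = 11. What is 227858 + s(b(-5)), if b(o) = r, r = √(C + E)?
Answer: 227866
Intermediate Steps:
E = 8 (E = -3 + 11 = 8)
r = 2*√2 (r = √(0 + 8) = √8 = 2*√2 ≈ 2.8284)
b(o) = 2*√2
s(H) = H²
227858 + s(b(-5)) = 227858 + (2*√2)² = 227858 + 8 = 227866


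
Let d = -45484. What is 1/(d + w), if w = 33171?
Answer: -1/12313 ≈ -8.1215e-5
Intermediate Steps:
1/(d + w) = 1/(-45484 + 33171) = 1/(-12313) = -1/12313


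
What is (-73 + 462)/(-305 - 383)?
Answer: -389/688 ≈ -0.56541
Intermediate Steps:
(-73 + 462)/(-305 - 383) = 389/(-688) = 389*(-1/688) = -389/688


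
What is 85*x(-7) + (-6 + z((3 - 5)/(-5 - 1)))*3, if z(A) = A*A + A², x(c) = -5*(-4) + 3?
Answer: 5813/3 ≈ 1937.7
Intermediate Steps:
x(c) = 23 (x(c) = 20 + 3 = 23)
z(A) = 2*A² (z(A) = A² + A² = 2*A²)
85*x(-7) + (-6 + z((3 - 5)/(-5 - 1)))*3 = 85*23 + (-6 + 2*((3 - 5)/(-5 - 1))²)*3 = 1955 + (-6 + 2*(-2/(-6))²)*3 = 1955 + (-6 + 2*(-2*(-⅙))²)*3 = 1955 + (-6 + 2*(⅓)²)*3 = 1955 + (-6 + 2*(⅑))*3 = 1955 + (-6 + 2/9)*3 = 1955 - 52/9*3 = 1955 - 52/3 = 5813/3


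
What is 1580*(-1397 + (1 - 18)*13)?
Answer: -2556440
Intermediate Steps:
1580*(-1397 + (1 - 18)*13) = 1580*(-1397 - 17*13) = 1580*(-1397 - 221) = 1580*(-1618) = -2556440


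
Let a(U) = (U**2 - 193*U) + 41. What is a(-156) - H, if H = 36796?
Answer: 17689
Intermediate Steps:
a(U) = 41 + U**2 - 193*U
a(-156) - H = (41 + (-156)**2 - 193*(-156)) - 1*36796 = (41 + 24336 + 30108) - 36796 = 54485 - 36796 = 17689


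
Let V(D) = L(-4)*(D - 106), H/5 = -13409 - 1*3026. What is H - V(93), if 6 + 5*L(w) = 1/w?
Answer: -328765/4 ≈ -82191.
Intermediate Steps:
L(w) = -6/5 + 1/(5*w)
H = -82175 (H = 5*(-13409 - 1*3026) = 5*(-13409 - 3026) = 5*(-16435) = -82175)
V(D) = 265/2 - 5*D/4 (V(D) = ((⅕)*(1 - 6*(-4))/(-4))*(D - 106) = ((⅕)*(-¼)*(1 + 24))*(-106 + D) = ((⅕)*(-¼)*25)*(-106 + D) = -5*(-106 + D)/4 = 265/2 - 5*D/4)
H - V(93) = -82175 - (265/2 - 5/4*93) = -82175 - (265/2 - 465/4) = -82175 - 1*65/4 = -82175 - 65/4 = -328765/4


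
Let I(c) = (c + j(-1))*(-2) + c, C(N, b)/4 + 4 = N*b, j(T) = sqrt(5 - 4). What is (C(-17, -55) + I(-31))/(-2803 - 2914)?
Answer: -3753/5717 ≈ -0.65646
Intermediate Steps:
j(T) = 1 (j(T) = sqrt(1) = 1)
C(N, b) = -16 + 4*N*b (C(N, b) = -16 + 4*(N*b) = -16 + 4*N*b)
I(c) = -2 - c (I(c) = (c + 1)*(-2) + c = (1 + c)*(-2) + c = (-2 - 2*c) + c = -2 - c)
(C(-17, -55) + I(-31))/(-2803 - 2914) = ((-16 + 4*(-17)*(-55)) + (-2 - 1*(-31)))/(-2803 - 2914) = ((-16 + 3740) + (-2 + 31))/(-5717) = (3724 + 29)*(-1/5717) = 3753*(-1/5717) = -3753/5717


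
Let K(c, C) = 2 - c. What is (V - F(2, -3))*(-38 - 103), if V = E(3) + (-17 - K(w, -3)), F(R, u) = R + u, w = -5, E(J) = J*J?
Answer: 1974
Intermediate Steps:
E(J) = J²
V = -15 (V = 3² + (-17 - (2 - 1*(-5))) = 9 + (-17 - (2 + 5)) = 9 + (-17 - 1*7) = 9 + (-17 - 7) = 9 - 24 = -15)
(V - F(2, -3))*(-38 - 103) = (-15 - (2 - 3))*(-38 - 103) = (-15 - 1*(-1))*(-141) = (-15 + 1)*(-141) = -14*(-141) = 1974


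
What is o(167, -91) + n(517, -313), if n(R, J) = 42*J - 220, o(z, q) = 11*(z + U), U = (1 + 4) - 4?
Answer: -11518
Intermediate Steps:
U = 1 (U = 5 - 4 = 1)
o(z, q) = 11 + 11*z (o(z, q) = 11*(z + 1) = 11*(1 + z) = 11 + 11*z)
n(R, J) = -220 + 42*J
o(167, -91) + n(517, -313) = (11 + 11*167) + (-220 + 42*(-313)) = (11 + 1837) + (-220 - 13146) = 1848 - 13366 = -11518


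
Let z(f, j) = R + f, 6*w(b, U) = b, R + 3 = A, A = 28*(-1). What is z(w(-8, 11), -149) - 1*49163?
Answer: -147586/3 ≈ -49195.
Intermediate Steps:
A = -28
R = -31 (R = -3 - 28 = -31)
w(b, U) = b/6
z(f, j) = -31 + f
z(w(-8, 11), -149) - 1*49163 = (-31 + (⅙)*(-8)) - 1*49163 = (-31 - 4/3) - 49163 = -97/3 - 49163 = -147586/3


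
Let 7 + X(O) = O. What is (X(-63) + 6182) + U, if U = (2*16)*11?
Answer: 6464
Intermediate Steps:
X(O) = -7 + O
U = 352 (U = 32*11 = 352)
(X(-63) + 6182) + U = ((-7 - 63) + 6182) + 352 = (-70 + 6182) + 352 = 6112 + 352 = 6464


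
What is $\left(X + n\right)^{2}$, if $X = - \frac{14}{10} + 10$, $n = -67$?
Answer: $\frac{85264}{25} \approx 3410.6$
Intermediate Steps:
$X = \frac{43}{5}$ ($X = \left(-14\right) \frac{1}{10} + 10 = - \frac{7}{5} + 10 = \frac{43}{5} \approx 8.6$)
$\left(X + n\right)^{2} = \left(\frac{43}{5} - 67\right)^{2} = \left(- \frac{292}{5}\right)^{2} = \frac{85264}{25}$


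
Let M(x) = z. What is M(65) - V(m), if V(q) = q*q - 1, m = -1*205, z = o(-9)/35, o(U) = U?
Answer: -1470849/35 ≈ -42024.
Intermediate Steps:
z = -9/35 ≈ -0.25714
M(x) = -9/35
m = -205
V(q) = -1 + q² (V(q) = q² - 1 = -1 + q²)
M(65) - V(m) = -9/35 - (-1 + (-205)²) = -9/35 - (-1 + 42025) = -9/35 - 1*42024 = -9/35 - 42024 = -1470849/35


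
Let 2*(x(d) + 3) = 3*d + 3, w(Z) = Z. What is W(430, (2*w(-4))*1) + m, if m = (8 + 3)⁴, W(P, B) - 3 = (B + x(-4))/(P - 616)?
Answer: 175729/12 ≈ 14644.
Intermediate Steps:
x(d) = -3/2 + 3*d/2 (x(d) = -3 + (3*d + 3)/2 = -3 + (3 + 3*d)/2 = -3 + (3/2 + 3*d/2) = -3/2 + 3*d/2)
W(P, B) = 3 + (-15/2 + B)/(-616 + P) (W(P, B) = 3 + (B + (-3/2 + (3/2)*(-4)))/(P - 616) = 3 + (B + (-3/2 - 6))/(-616 + P) = 3 + (B - 15/2)/(-616 + P) = 3 + (-15/2 + B)/(-616 + P))
m = 14641 (m = 11⁴ = 14641)
W(430, (2*w(-4))*1) + m = (-3711/2 + (2*(-4))*1 + 3*430)/(-616 + 430) + 14641 = (-3711/2 - 8*1 + 1290)/(-186) + 14641 = -(-3711/2 - 8 + 1290)/186 + 14641 = -1/186*(-1147/2) + 14641 = 37/12 + 14641 = 175729/12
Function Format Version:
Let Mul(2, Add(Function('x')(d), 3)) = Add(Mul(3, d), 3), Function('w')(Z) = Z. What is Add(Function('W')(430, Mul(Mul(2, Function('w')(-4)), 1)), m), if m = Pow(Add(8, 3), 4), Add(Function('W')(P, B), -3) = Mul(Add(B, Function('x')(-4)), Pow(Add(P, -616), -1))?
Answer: Rational(175729, 12) ≈ 14644.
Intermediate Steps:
Function('x')(d) = Add(Rational(-3, 2), Mul(Rational(3, 2), d)) (Function('x')(d) = Add(-3, Mul(Rational(1, 2), Add(Mul(3, d), 3))) = Add(-3, Mul(Rational(1, 2), Add(3, Mul(3, d)))) = Add(-3, Add(Rational(3, 2), Mul(Rational(3, 2), d))) = Add(Rational(-3, 2), Mul(Rational(3, 2), d)))
Function('W')(P, B) = Add(3, Mul(Pow(Add(-616, P), -1), Add(Rational(-15, 2), B))) (Function('W')(P, B) = Add(3, Mul(Add(B, Add(Rational(-3, 2), Mul(Rational(3, 2), -4))), Pow(Add(P, -616), -1))) = Add(3, Mul(Add(B, Add(Rational(-3, 2), -6)), Pow(Add(-616, P), -1))) = Add(3, Mul(Add(B, Rational(-15, 2)), Pow(Add(-616, P), -1))) = Add(3, Mul(Add(Rational(-15, 2), B), Pow(Add(-616, P), -1))) = Add(3, Mul(Pow(Add(-616, P), -1), Add(Rational(-15, 2), B))))
m = 14641 (m = Pow(11, 4) = 14641)
Add(Function('W')(430, Mul(Mul(2, Function('w')(-4)), 1)), m) = Add(Mul(Pow(Add(-616, 430), -1), Add(Rational(-3711, 2), Mul(Mul(2, -4), 1), Mul(3, 430))), 14641) = Add(Mul(Pow(-186, -1), Add(Rational(-3711, 2), Mul(-8, 1), 1290)), 14641) = Add(Mul(Rational(-1, 186), Add(Rational(-3711, 2), -8, 1290)), 14641) = Add(Mul(Rational(-1, 186), Rational(-1147, 2)), 14641) = Add(Rational(37, 12), 14641) = Rational(175729, 12)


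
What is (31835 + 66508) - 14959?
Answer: 83384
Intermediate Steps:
(31835 + 66508) - 14959 = 98343 - 14959 = 83384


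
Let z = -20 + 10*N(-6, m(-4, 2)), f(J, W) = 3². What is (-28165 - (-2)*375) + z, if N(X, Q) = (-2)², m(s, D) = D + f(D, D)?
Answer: -27395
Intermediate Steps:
f(J, W) = 9
m(s, D) = 9 + D (m(s, D) = D + 9 = 9 + D)
N(X, Q) = 4
z = 20 (z = -20 + 10*4 = -20 + 40 = 20)
(-28165 - (-2)*375) + z = (-28165 - (-2)*375) + 20 = (-28165 - 1*(-750)) + 20 = (-28165 + 750) + 20 = -27415 + 20 = -27395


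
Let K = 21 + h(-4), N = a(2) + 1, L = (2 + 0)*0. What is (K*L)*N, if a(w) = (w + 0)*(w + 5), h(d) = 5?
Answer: 0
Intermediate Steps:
L = 0 (L = 2*0 = 0)
a(w) = w*(5 + w)
N = 15 (N = 2*(5 + 2) + 1 = 2*7 + 1 = 14 + 1 = 15)
K = 26 (K = 21 + 5 = 26)
(K*L)*N = (26*0)*15 = 0*15 = 0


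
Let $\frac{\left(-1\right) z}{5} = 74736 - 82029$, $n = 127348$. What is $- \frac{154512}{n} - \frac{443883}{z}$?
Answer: $- \frac{36224879}{2706145} \approx -13.386$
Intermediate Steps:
$z = 36465$ ($z = - 5 \left(74736 - 82029\right) = \left(-5\right) \left(-7293\right) = 36465$)
$- \frac{154512}{n} - \frac{443883}{z} = - \frac{154512}{127348} - \frac{443883}{36465} = \left(-154512\right) \frac{1}{127348} - \frac{13451}{1105} = - \frac{38628}{31837} - \frac{13451}{1105} = - \frac{36224879}{2706145}$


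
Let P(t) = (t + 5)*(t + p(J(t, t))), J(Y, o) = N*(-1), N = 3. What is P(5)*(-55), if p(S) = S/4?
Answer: -4675/2 ≈ -2337.5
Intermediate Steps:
J(Y, o) = -3 (J(Y, o) = 3*(-1) = -3)
p(S) = S/4 (p(S) = S*(¼) = S/4)
P(t) = (5 + t)*(-¾ + t) (P(t) = (t + 5)*(t + (¼)*(-3)) = (5 + t)*(t - ¾) = (5 + t)*(-¾ + t))
P(5)*(-55) = (-15/4 + 5² + (17/4)*5)*(-55) = (-15/4 + 25 + 85/4)*(-55) = (85/2)*(-55) = -4675/2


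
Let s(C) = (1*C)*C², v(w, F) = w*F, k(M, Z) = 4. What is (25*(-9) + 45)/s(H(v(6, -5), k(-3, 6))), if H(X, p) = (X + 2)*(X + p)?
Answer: -45/96457088 ≈ -4.6653e-7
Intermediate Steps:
v(w, F) = F*w
H(X, p) = (2 + X)*(X + p)
s(C) = C³ (s(C) = C*C² = C³)
(25*(-9) + 45)/s(H(v(6, -5), k(-3, 6))) = (25*(-9) + 45)/(((-5*6)² + 2*(-5*6) + 2*4 - 5*6*4)³) = (-225 + 45)/(((-30)² + 2*(-30) + 8 - 30*4)³) = -180/(900 - 60 + 8 - 120)³ = -180/(728³) = -180/385828352 = -180*1/385828352 = -45/96457088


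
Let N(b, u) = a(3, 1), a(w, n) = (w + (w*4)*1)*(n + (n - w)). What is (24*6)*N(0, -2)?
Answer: -2160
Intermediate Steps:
a(w, n) = 5*w*(-w + 2*n) (a(w, n) = (w + (4*w)*1)*(-w + 2*n) = (w + 4*w)*(-w + 2*n) = (5*w)*(-w + 2*n) = 5*w*(-w + 2*n))
N(b, u) = -15 (N(b, u) = 5*3*(-1*3 + 2*1) = 5*3*(-3 + 2) = 5*3*(-1) = -15)
(24*6)*N(0, -2) = (24*6)*(-15) = 144*(-15) = -2160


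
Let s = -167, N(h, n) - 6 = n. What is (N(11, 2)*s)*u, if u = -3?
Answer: 4008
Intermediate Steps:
N(h, n) = 6 + n
(N(11, 2)*s)*u = ((6 + 2)*(-167))*(-3) = (8*(-167))*(-3) = -1336*(-3) = 4008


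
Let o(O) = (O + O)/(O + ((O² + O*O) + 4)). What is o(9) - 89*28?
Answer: -436082/175 ≈ -2491.9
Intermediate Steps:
o(O) = 2*O/(4 + O + 2*O²) (o(O) = (2*O)/(O + ((O² + O²) + 4)) = (2*O)/(O + (2*O² + 4)) = (2*O)/(O + (4 + 2*O²)) = (2*O)/(4 + O + 2*O²) = 2*O/(4 + O + 2*O²))
o(9) - 89*28 = 2*9/(4 + 9 + 2*9²) - 89*28 = 2*9/(4 + 9 + 2*81) - 2492 = 2*9/(4 + 9 + 162) - 2492 = 2*9/175 - 2492 = 2*9*(1/175) - 2492 = 18/175 - 2492 = -436082/175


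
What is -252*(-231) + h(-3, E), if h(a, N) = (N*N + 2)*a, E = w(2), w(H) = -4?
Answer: 58158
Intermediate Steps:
E = -4
h(a, N) = a*(2 + N²) (h(a, N) = (N² + 2)*a = (2 + N²)*a = a*(2 + N²))
-252*(-231) + h(-3, E) = -252*(-231) - 3*(2 + (-4)²) = 58212 - 3*(2 + 16) = 58212 - 3*18 = 58212 - 54 = 58158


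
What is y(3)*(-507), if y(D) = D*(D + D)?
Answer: -9126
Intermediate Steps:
y(D) = 2*D**2 (y(D) = D*(2*D) = 2*D**2)
y(3)*(-507) = (2*3**2)*(-507) = (2*9)*(-507) = 18*(-507) = -9126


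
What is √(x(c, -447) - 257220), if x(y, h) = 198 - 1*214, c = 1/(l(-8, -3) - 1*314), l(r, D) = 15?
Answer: 2*I*√64309 ≈ 507.18*I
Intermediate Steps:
c = -1/299 (c = 1/(15 - 1*314) = 1/(15 - 314) = 1/(-299) = -1/299 ≈ -0.0033445)
x(y, h) = -16 (x(y, h) = 198 - 214 = -16)
√(x(c, -447) - 257220) = √(-16 - 257220) = √(-257236) = 2*I*√64309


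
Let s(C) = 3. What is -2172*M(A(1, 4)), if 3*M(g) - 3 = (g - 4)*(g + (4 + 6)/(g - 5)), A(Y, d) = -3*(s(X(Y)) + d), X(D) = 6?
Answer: -5060036/13 ≈ -3.8923e+5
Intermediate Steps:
A(Y, d) = -9 - 3*d (A(Y, d) = -3*(3 + d) = -9 - 3*d)
M(g) = 1 + (-4 + g)*(g + 10/(-5 + g))/3 (M(g) = 1 + ((g - 4)*(g + (4 + 6)/(g - 5)))/3 = 1 + ((-4 + g)*(g + 10/(-5 + g)))/3 = 1 + (-4 + g)*(g + 10/(-5 + g))/3)
-2172*M(A(1, 4)) = -724*(-55 + (-9 - 3*4)**3 - 9*(-9 - 3*4)**2 + 33*(-9 - 3*4))/(-5 + (-9 - 3*4)) = -724*(-55 + (-9 - 12)**3 - 9*(-9 - 12)**2 + 33*(-9 - 12))/(-5 + (-9 - 12)) = -724*(-55 + (-21)**3 - 9*(-21)**2 + 33*(-21))/(-5 - 21) = -724*(-55 - 9261 - 9*441 - 693)/(-26) = -724*(-1)*(-55 - 9261 - 3969 - 693)/26 = -724*(-1)*(-13978)/26 = -2172*6989/39 = -5060036/13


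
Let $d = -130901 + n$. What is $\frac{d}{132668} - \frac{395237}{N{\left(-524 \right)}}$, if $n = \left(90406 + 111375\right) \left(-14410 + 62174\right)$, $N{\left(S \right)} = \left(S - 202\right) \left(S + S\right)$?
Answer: $\frac{1833200080142417}{25235045616} \approx 72645.0$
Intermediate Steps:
$N{\left(S \right)} = 2 S \left(-202 + S\right)$ ($N{\left(S \right)} = \left(-202 + S\right) 2 S = 2 S \left(-202 + S\right)$)
$n = 9637867684$ ($n = 201781 \cdot 47764 = 9637867684$)
$d = 9637736783$ ($d = -130901 + 9637867684 = 9637736783$)
$\frac{d}{132668} - \frac{395237}{N{\left(-524 \right)}} = \frac{9637736783}{132668} - \frac{395237}{2 \left(-524\right) \left(-202 - 524\right)} = 9637736783 \cdot \frac{1}{132668} - \frac{395237}{2 \left(-524\right) \left(-726\right)} = \frac{9637736783}{132668} - \frac{395237}{760848} = \frac{1833200080142417}{25235045616}$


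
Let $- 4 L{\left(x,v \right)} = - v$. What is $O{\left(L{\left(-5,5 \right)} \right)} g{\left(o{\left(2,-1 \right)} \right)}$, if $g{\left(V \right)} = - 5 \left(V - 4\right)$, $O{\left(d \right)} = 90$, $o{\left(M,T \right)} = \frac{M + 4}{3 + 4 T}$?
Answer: $4500$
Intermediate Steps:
$o{\left(M,T \right)} = \frac{4 + M}{3 + 4 T}$
$L{\left(x,v \right)} = \frac{v}{4}$ ($L{\left(x,v \right)} = - \frac{\left(-1\right) v}{4} = \frac{v}{4}$)
$g{\left(V \right)} = 20 - 5 V$ ($g{\left(V \right)} = - 5 \left(-4 + V\right) = 20 - 5 V$)
$O{\left(L{\left(-5,5 \right)} \right)} g{\left(o{\left(2,-1 \right)} \right)} = 90 \left(20 - 5 \frac{4 + 2}{3 + 4 \left(-1\right)}\right) = 90 \left(20 - 5 \frac{1}{3 - 4} \cdot 6\right) = 90 \left(20 - 5 \frac{1}{-1} \cdot 6\right) = 90 \left(20 - 5 \left(\left(-1\right) 6\right)\right) = 90 \left(20 - -30\right) = 90 \left(20 + 30\right) = 90 \cdot 50 = 4500$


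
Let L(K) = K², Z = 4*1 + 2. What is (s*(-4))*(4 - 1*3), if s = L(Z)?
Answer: -144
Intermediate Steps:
Z = 6 (Z = 4 + 2 = 6)
s = 36 (s = 6² = 36)
(s*(-4))*(4 - 1*3) = (36*(-4))*(4 - 1*3) = -144*(4 - 3) = -144*1 = -144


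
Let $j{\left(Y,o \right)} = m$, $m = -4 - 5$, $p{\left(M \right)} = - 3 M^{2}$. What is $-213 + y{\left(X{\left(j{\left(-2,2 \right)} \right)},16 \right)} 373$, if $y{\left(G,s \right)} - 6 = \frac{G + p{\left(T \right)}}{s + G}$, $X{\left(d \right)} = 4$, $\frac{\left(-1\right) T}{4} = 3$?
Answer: $- \frac{29786}{5} \approx -5957.2$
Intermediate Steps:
$T = -12$ ($T = \left(-4\right) 3 = -12$)
$m = -9$
$j{\left(Y,o \right)} = -9$
$y{\left(G,s \right)} = 6 + \frac{-432 + G}{G + s}$ ($y{\left(G,s \right)} = 6 + \frac{G - 3 \left(-12\right)^{2}}{s + G} = 6 + \frac{G - 432}{G + s} = 6 + \frac{-432 + G}{G + s}$)
$-213 + y{\left(X{\left(j{\left(-2,2 \right)} \right)},16 \right)} 373 = -213 + \frac{-432 + 6 \cdot 16 + 7 \cdot 4}{4 + 16} \cdot 373 = -213 + \frac{-432 + 96 + 28}{20} \cdot 373 = -213 + \frac{1}{20} \left(-308\right) 373 = -213 - \frac{28721}{5} = - \frac{29786}{5}$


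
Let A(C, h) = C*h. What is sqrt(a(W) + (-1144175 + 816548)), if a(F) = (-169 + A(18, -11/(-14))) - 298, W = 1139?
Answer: I*sqrt(16075913)/7 ≈ 572.78*I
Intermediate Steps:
a(F) = -3170/7 (a(F) = (-169 + 18*(-11/(-14))) - 298 = (-169 + 18*(-11*(-1/14))) - 298 = (-169 + 18*(11/14)) - 298 = (-169 + 99/7) - 298 = -1084/7 - 298 = -3170/7)
sqrt(a(W) + (-1144175 + 816548)) = sqrt(-3170/7 + (-1144175 + 816548)) = sqrt(-3170/7 - 327627) = sqrt(-2296559/7) = I*sqrt(16075913)/7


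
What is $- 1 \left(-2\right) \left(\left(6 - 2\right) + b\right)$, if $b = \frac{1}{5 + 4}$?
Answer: $\frac{74}{9} \approx 8.2222$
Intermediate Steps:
$b = \frac{1}{9} \approx 0.11111$
$- 1 \left(-2\right) \left(\left(6 - 2\right) + b\right) = - 1 \left(-2\right) \left(\left(6 - 2\right) + \frac{1}{9}\right) = - \left(-2\right) \left(4 + \frac{1}{9}\right) = - \frac{\left(-2\right) 37}{9} = \left(-1\right) \left(- \frac{74}{9}\right) = \frac{74}{9}$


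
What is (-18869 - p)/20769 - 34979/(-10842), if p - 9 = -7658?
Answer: 201610537/75059166 ≈ 2.6860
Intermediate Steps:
p = -7649 (p = 9 - 7658 = -7649)
(-18869 - p)/20769 - 34979/(-10842) = (-18869 - 1*(-7649))/20769 - 34979/(-10842) = (-18869 + 7649)*(1/20769) - 34979*(-1/10842) = -11220*1/20769 + 34979/10842 = -3740/6923 + 34979/10842 = 201610537/75059166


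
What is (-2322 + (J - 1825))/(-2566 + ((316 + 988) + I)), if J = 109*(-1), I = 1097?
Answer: 4256/165 ≈ 25.794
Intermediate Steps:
J = -109
(-2322 + (J - 1825))/(-2566 + ((316 + 988) + I)) = (-2322 + (-109 - 1825))/(-2566 + ((316 + 988) + 1097)) = (-2322 - 1934)/(-2566 + (1304 + 1097)) = -4256/(-2566 + 2401) = -4256/(-165) = -4256*(-1/165) = 4256/165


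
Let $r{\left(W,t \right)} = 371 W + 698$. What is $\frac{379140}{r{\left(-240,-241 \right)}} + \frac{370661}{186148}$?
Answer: $- \frac{18915609329}{8222343308} \approx -2.3005$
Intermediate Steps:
$r{\left(W,t \right)} = 698 + 371 W$
$\frac{379140}{r{\left(-240,-241 \right)}} + \frac{370661}{186148} = \frac{379140}{698 + 371 \left(-240\right)} + \frac{370661}{186148} = \frac{379140}{698 - 89040} + 370661 \cdot \frac{1}{186148} = \frac{379140}{-88342} + \frac{370661}{186148} = 379140 \left(- \frac{1}{88342}\right) + \frac{370661}{186148} = - \frac{189570}{44171} + \frac{370661}{186148} = - \frac{18915609329}{8222343308}$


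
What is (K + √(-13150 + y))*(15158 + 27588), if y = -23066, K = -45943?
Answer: -1963879478 + 256476*I*√1006 ≈ -1.9639e+9 + 8.1348e+6*I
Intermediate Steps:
(K + √(-13150 + y))*(15158 + 27588) = (-45943 + √(-13150 - 23066))*(15158 + 27588) = (-45943 + √(-36216))*42746 = (-45943 + 6*I*√1006)*42746 = -1963879478 + 256476*I*√1006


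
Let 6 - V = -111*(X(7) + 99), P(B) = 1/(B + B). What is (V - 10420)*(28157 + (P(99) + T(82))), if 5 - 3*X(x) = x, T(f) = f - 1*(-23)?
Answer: 934511459/66 ≈ 1.4159e+7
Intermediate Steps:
T(f) = 23 + f (T(f) = f + 23 = 23 + f)
P(B) = 1/(2*B)
X(x) = 5/3 - x/3
V = 10921 (V = 6 - (-111)*((5/3 - ⅓*7) + 99) = 6 - (-111)*((5/3 - 7/3) + 99) = 6 - (-111)*(-⅔ + 99) = 6 - (-111)*295/3 = 6 - 1*(-10915) = 6 + 10915 = 10921)
(V - 10420)*(28157 + (P(99) + T(82))) = (10921 - 10420)*(28157 + ((½)/99 + (23 + 82))) = 501*(28157 + ((½)*(1/99) + 105)) = 501*(28157 + (1/198 + 105)) = 501*(28157 + 20791/198) = 501*(5595877/198) = 934511459/66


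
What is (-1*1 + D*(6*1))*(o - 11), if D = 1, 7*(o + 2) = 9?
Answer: -410/7 ≈ -58.571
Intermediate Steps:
o = -5/7 (o = -2 + (⅐)*9 = -2 + 9/7 = -5/7 ≈ -0.71429)
(-1*1 + D*(6*1))*(o - 11) = (-1*1 + 1*(6*1))*(-5/7 - 11) = (-1 + 1*6)*(-82/7) = (-1 + 6)*(-82/7) = 5*(-82/7) = -410/7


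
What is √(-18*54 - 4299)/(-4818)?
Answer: -I*√5271/4818 ≈ -0.015069*I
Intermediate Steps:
√(-18*54 - 4299)/(-4818) = √(-972 - 4299)*(-1/4818) = √(-5271)*(-1/4818) = (I*√5271)*(-1/4818) = -I*√5271/4818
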